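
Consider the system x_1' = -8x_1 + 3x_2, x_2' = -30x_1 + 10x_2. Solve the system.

Coefficient matrix A = [[-8, 3], [-30, 10]].
Characteristic polynomial det(A - λI) = λ^2 - 2λ + 10 = 0.
Eigenvalues λ = 1 ± 3i (complex conjugate pair).
For λ=1+3i: an eigenvector is (-1,-3) - i(0,1) = (-1, -3 - i).
A real fundamental pair from Re and Im of e^((1+3i)t)v: X_1 = e^(t)(cos(3t)·(-1,-3) + sin(3t)·(0,1)), X_2 = e^(t)(sin(3t)·(-1,-3) - cos(3t)·(0,1)).
General solution: c_1X_1 + c_2X_2.

x_1(t) = -c_1e^(t)cos(3t) - c_2e^(t)sin(3t), x_2(t) = c_1e^(t)sin(3t) - 3c_1e^(t)cos(3t) - 3c_2e^(t)sin(3t) - c_2e^(t)cos(3t)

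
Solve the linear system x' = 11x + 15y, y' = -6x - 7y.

x(t) = -c_1e^(2t)sin(3t) - 2c_1e^(2t)cos(3t) - 2c_2e^(2t)sin(3t) + c_2e^(2t)cos(3t), y(t) = c_1e^(2t)sin(3t) + c_1e^(2t)cos(3t) + c_2e^(2t)sin(3t) - c_2e^(2t)cos(3t)

Coefficient matrix A = [[11, 15], [-6, -7]].
Characteristic polynomial det(A - λI) = λ^2 - 4λ + 13 = 0.
Eigenvalues λ = 2 ± 3i (complex conjugate pair).
For λ=2+3i: an eigenvector is (-2,1) - i(-1,1) = (-2 + i, 1 - i).
A real fundamental pair from Re and Im of e^((2+3i)t)v: X_1 = e^(2t)(cos(3t)·(-2,1) + sin(3t)·(-1,1)), X_2 = e^(2t)(sin(3t)·(-2,1) - cos(3t)·(-1,1)).
General solution: c_1X_1 + c_2X_2.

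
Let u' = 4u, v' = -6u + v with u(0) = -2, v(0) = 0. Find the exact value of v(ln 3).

312

A = [[4,0],[-6,1]]; eigenvalues λ = 4, 1.
Eigenvectors: (1,-2) for λ=4, (0,-1) for λ=1.
From the initial condition, c_1 = -2, c_2 = 4.
v(ln 3) = (-2)(3^4)(-2) + (4)(3^1)(-1) = 312.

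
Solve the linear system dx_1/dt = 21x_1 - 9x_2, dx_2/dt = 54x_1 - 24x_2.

x_1(t) = K_1e^(-6t) + K_2e^(3t), x_2(t) = 3K_1e^(-6t) + 2K_2e^(3t)

Coefficient matrix A = [[21, -9], [54, -24]].
Characteristic polynomial det(A - λI) = λ^2 + 3λ - 18 = 0.
Eigenvalues λ = -6, 3.
For λ=-6: (A-λI) row 1 is [27, -9], so an eigenvector is (1, 3).
For λ=3: (A-λI) row 1 is [18, -9], so an eigenvector is (1, 2).
General solution: K_1e^(-6t)(1,3) + K_2e^(3t)(1,2).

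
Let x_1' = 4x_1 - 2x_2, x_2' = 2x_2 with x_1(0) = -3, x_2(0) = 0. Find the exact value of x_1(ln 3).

-243

A = [[4,-2],[0,2]]; eigenvalues λ = 2, 4.
Eigenvectors: (1,1) for λ=2, (-1,0) for λ=4.
From the initial condition, c_1 = 0, c_2 = 3.
x_1(ln 3) = (0)(3^2)(1) + (3)(3^4)(-1) = -243.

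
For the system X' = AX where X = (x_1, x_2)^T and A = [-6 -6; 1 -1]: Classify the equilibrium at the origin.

A = [[-6,-6],[1,-1]]; det(A-λI) = λ^2 + 7λ + 12.
λ = -4, -3: both negative.

stable node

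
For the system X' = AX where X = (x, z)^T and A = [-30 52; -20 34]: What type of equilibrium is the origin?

A = [[-30,52],[-20,34]]; det(A-λI) = λ^2 - 4λ + 20.
λ = 2 ± 4i: positive real part.

unstable spiral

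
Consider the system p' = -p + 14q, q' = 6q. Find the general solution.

p(t) = -c_1e^(-t) - 2c_2e^(6t), q(t) = -c_2e^(6t)

Coefficient matrix A = [[-1, 14], [0, 6]].
Characteristic polynomial det(A - λI) = λ^2 - 5λ - 6 = 0.
Eigenvalues λ = -1, 6.
For λ=-1: (A-λI) row 1 is [0, 14], so an eigenvector is (-1, 0).
For λ=6: (A-λI) row 1 is [-7, 14], so an eigenvector is (-2, -1).
General solution: c_1e^(-t)(-1,0) + c_2e^(6t)(-2,-1).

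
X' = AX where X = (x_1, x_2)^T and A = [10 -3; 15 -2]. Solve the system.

Coefficient matrix A = [[10, -3], [15, -2]].
Characteristic polynomial det(A - λI) = λ^2 - 8λ + 25 = 0.
Eigenvalues λ = 4 ± 3i (complex conjugate pair).
For λ=4+3i: an eigenvector is (-1,-2) - i(0,-1) = (-1, -2 + i).
A real fundamental pair from Re and Im of e^((4+3i)t)v: X_1 = e^(4t)(cos(3t)·(-1,-2) + sin(3t)·(0,-1)), X_2 = e^(4t)(sin(3t)·(-1,-2) - cos(3t)·(0,-1)).
General solution: c_1X_1 + c_2X_2.

x_1(t) = -c_1e^(4t)cos(3t) - c_2e^(4t)sin(3t), x_2(t) = -c_1e^(4t)sin(3t) - 2c_1e^(4t)cos(3t) - 2c_2e^(4t)sin(3t) + c_2e^(4t)cos(3t)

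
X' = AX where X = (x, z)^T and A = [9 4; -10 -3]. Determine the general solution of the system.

Coefficient matrix A = [[9, 4], [-10, -3]].
Characteristic polynomial det(A - λI) = λ^2 - 6λ + 13 = 0.
Eigenvalues λ = 3 ± 2i (complex conjugate pair).
For λ=3+2i: an eigenvector is (1,-2) - i(-1,1) = (1 + i, -2 - i).
A real fundamental pair from Re and Im of e^((3+2i)t)v: X_1 = e^(3t)(cos(2t)·(1,-2) + sin(2t)·(-1,1)), X_2 = e^(3t)(sin(2t)·(1,-2) - cos(2t)·(-1,1)).
General solution: K_1X_1 + K_2X_2.

x(t) = -K_1e^(3t)sin(2t) + K_1e^(3t)cos(2t) + K_2e^(3t)sin(2t) + K_2e^(3t)cos(2t), z(t) = K_1e^(3t)sin(2t) - 2K_1e^(3t)cos(2t) - 2K_2e^(3t)sin(2t) - K_2e^(3t)cos(2t)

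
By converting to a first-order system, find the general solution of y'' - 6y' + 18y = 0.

y(t) = K_1e^(3t)cos(3t) + K_2e^(3t)sin(3t)

Let x_1 = y, x_2 = y'. Then x_1' = x_2 and x_2' = -18x_1 + 6x_2.
A = [[0,1],[-18,6]]; det(A-λI) = λ^2 - 6λ + 18.
Eigenvalues λ = 3 ± 3i.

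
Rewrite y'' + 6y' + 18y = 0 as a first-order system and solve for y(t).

y(t) = c_1e^(-3t)cos(3t) + c_2e^(-3t)sin(3t)

Let x_1 = y, x_2 = y'. Then x_1' = x_2 and x_2' = -18x_1 - 6x_2.
A = [[0,1],[-18,-6]]; det(A-λI) = λ^2 + 6λ + 18.
Eigenvalues λ = -3 ± 3i.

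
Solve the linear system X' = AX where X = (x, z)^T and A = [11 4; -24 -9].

Coefficient matrix A = [[11, 4], [-24, -9]].
Characteristic polynomial det(A - λI) = λ^2 - 2λ - 3 = 0.
Eigenvalues λ = 3, -1.
For λ=3: (A-λI) row 1 is [8, 4], so an eigenvector is (-1, 2).
For λ=-1: (A-λI) row 1 is [12, 4], so an eigenvector is (-1, 3).
General solution: K_1e^(3t)(-1,2) + K_2e^(-t)(-1,3).

x(t) = -K_1e^(3t) - K_2e^(-t), z(t) = 2K_1e^(3t) + 3K_2e^(-t)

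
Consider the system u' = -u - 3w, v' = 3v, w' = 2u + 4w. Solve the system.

Coefficient matrix A = [[-1, 0, -3], [0, 3, 0], [2, 0, 4]].
det(A - λI) = 0 gives eigenvalues λ = 2, 3, 1.
For λ=2: eigenvector (-1,0,1).
For λ=3: eigenvector (0,1,0).
For λ=1: eigenvector (3,0,-2).
General solution: c_1e^(2t)(-1,0,1) + c_2e^(3t)(0,1,0) + c_3e^(t)(3,0,-2).

u(t) = -c_1e^(2t) + 3c_3e^(t), v(t) = c_2e^(3t), w(t) = c_1e^(2t) - 2c_3e^(t)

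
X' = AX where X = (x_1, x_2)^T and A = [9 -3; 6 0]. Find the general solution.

Coefficient matrix A = [[9, -3], [6, 0]].
Characteristic polynomial det(A - λI) = λ^2 - 9λ + 18 = 0.
Eigenvalues λ = 3, 6.
For λ=3: (A-λI) row 1 is [6, -3], so an eigenvector is (-1, -2).
For λ=6: (A-λI) row 1 is [3, -3], so an eigenvector is (-1, -1).
General solution: K_1e^(3t)(-1,-2) + K_2e^(6t)(-1,-1).

x_1(t) = -K_1e^(3t) - K_2e^(6t), x_2(t) = -2K_1e^(3t) - K_2e^(6t)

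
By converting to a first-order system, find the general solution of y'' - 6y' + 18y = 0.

Let x_1 = y, x_2 = y'. Then x_1' = x_2 and x_2' = -18x_1 + 6x_2.
A = [[0,1],[-18,6]]; det(A-λI) = λ^2 - 6λ + 18.
Eigenvalues λ = 3 ± 3i.

y(t) = C_1e^(3t)cos(3t) + C_2e^(3t)sin(3t)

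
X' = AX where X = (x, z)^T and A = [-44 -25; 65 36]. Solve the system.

Coefficient matrix A = [[-44, -25], [65, 36]].
Characteristic polynomial det(A - λI) = λ^2 + 8λ + 41 = 0.
Eigenvalues λ = -4 ± 5i (complex conjugate pair).
For λ=-4+5i: an eigenvector is (-1,2) - i(-2,3) = (-1 + 2i, 2 - 3i).
A real fundamental pair from Re and Im of e^((-4+5i)t)v: X_1 = e^(-4t)(cos(5t)·(-1,2) + sin(5t)·(-2,3)), X_2 = e^(-4t)(sin(5t)·(-1,2) - cos(5t)·(-2,3)).
General solution: C_1X_1 + C_2X_2.

x(t) = -2C_1e^(-4t)sin(5t) - C_1e^(-4t)cos(5t) - C_2e^(-4t)sin(5t) + 2C_2e^(-4t)cos(5t), z(t) = 3C_1e^(-4t)sin(5t) + 2C_1e^(-4t)cos(5t) + 2C_2e^(-4t)sin(5t) - 3C_2e^(-4t)cos(5t)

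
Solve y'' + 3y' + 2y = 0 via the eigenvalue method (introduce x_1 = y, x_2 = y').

y(t) = C_1e^(-2t) + C_2e^(-t)

Let x_1 = y, x_2 = y'. Then x_1' = x_2 and x_2' = -2x_1 - 3x_2.
A = [[0,1],[-2,-3]]; det(A-λI) = λ^2 + 3λ + 2.
Eigenvalues λ = -2, -1 with eigenvectors (1,-2), (1,-1).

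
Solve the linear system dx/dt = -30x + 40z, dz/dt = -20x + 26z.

x(t) = -K_1e^(-2t)sin(4t) + 3K_1e^(-2t)cos(4t) + 3K_2e^(-2t)sin(4t) + K_2e^(-2t)cos(4t), z(t) = -K_1e^(-2t)sin(4t) + 2K_1e^(-2t)cos(4t) + 2K_2e^(-2t)sin(4t) + K_2e^(-2t)cos(4t)

Coefficient matrix A = [[-30, 40], [-20, 26]].
Characteristic polynomial det(A - λI) = λ^2 + 4λ + 20 = 0.
Eigenvalues λ = -2 ± 4i (complex conjugate pair).
For λ=-2+4i: an eigenvector is (3,2) - i(-1,-1) = (3 + i, 2 + i).
A real fundamental pair from Re and Im of e^((-2+4i)t)v: X_1 = e^(-2t)(cos(4t)·(3,2) + sin(4t)·(-1,-1)), X_2 = e^(-2t)(sin(4t)·(3,2) - cos(4t)·(-1,-1)).
General solution: K_1X_1 + K_2X_2.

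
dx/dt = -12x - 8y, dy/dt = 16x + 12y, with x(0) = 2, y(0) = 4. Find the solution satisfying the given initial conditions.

Coefficient matrix A = [[-12, -8], [16, 12]].
Characteristic polynomial det(A - λI) = λ^2 - 16 = 0.
Eigenvalues λ = -4, 4.
For λ=-4: (A-λI) row 1 is [-8, -8], so an eigenvector is (1, -1).
For λ=4: (A-λI) row 1 is [-16, -8], so an eigenvector is (1, -2).
General solution: c_1e^(-4t)(1,-1) + c_2e^(4t)(1,-2).
Applying x(0)=2, y(0)=4 gives c_1=8, c_2=-6.

x(t) = -6e^(4t) + 8e^(-4t), y(t) = 12e^(4t) - 8e^(-4t)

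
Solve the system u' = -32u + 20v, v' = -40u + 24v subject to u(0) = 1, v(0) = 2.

u(t) = 3e^(-4t)sin(4t) + e^(-4t)cos(4t), v(t) = 4e^(-4t)sin(4t) + 2e^(-4t)cos(4t)

Coefficient matrix A = [[-32, 20], [-40, 24]].
Characteristic polynomial det(A - λI) = λ^2 + 8λ + 32 = 0.
Eigenvalues λ = -4 ± 4i (complex conjugate pair).
For λ=-4+4i: an eigenvector is (-1,-1) - i(2,3) = (-1 - 2i, -1 - 3i).
A real fundamental pair from Re and Im of e^((-4+4i)t)v: X_1 = e^(-4t)(cos(4t)·(-1,-1) + sin(4t)·(2,3)), X_2 = e^(-4t)(sin(4t)·(-1,-1) - cos(4t)·(2,3)).
General solution: K_1X_1 + K_2X_2.
Applying u(0)=1, v(0)=2 gives K_1=1, K_2=-1.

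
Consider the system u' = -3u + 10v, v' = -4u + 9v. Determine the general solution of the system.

u(t) = -c_1e^(3t)sin(2t) + 2c_1e^(3t)cos(2t) + 2c_2e^(3t)sin(2t) + c_2e^(3t)cos(2t), v(t) = -c_1e^(3t)sin(2t) + c_1e^(3t)cos(2t) + c_2e^(3t)sin(2t) + c_2e^(3t)cos(2t)

Coefficient matrix A = [[-3, 10], [-4, 9]].
Characteristic polynomial det(A - λI) = λ^2 - 6λ + 13 = 0.
Eigenvalues λ = 3 ± 2i (complex conjugate pair).
For λ=3+2i: an eigenvector is (2,1) - i(-1,-1) = (2 + i, 1 + i).
A real fundamental pair from Re and Im of e^((3+2i)t)v: X_1 = e^(3t)(cos(2t)·(2,1) + sin(2t)·(-1,-1)), X_2 = e^(3t)(sin(2t)·(2,1) - cos(2t)·(-1,-1)).
General solution: c_1X_1 + c_2X_2.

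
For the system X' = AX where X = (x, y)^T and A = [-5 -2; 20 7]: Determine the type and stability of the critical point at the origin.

unstable spiral

A = [[-5,-2],[20,7]]; det(A-λI) = λ^2 - 2λ + 5.
λ = 1 ± 2i: positive real part.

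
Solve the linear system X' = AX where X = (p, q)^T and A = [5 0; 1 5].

p(t) = C_2e^(5t), q(t) = C_1e^(5t) + C_2te^(5t) + 2C_2e^(5t)

Coefficient matrix A = [[5, 0], [1, 5]].
Characteristic polynomial det(A - λI) = λ^2 - 10λ + 25 = 0.
Single eigenvalue λ = 5 with algebraic multiplicity 2.
Eigenvector v = (0,1); generalized eigenvector w with (A-λI)w=v is (1,2).
General solution: e^(5t)[C_1·v + C_2·(t·v + w)].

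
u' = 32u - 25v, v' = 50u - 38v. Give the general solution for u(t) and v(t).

u(t) = -C_1e^(-3t)sin(5t) + 2C_1e^(-3t)cos(5t) + 2C_2e^(-3t)sin(5t) + C_2e^(-3t)cos(5t), v(t) = -C_1e^(-3t)sin(5t) + 3C_1e^(-3t)cos(5t) + 3C_2e^(-3t)sin(5t) + C_2e^(-3t)cos(5t)

Coefficient matrix A = [[32, -25], [50, -38]].
Characteristic polynomial det(A - λI) = λ^2 + 6λ + 34 = 0.
Eigenvalues λ = -3 ± 5i (complex conjugate pair).
For λ=-3+5i: an eigenvector is (2,3) - i(-1,-1) = (2 + i, 3 + i).
A real fundamental pair from Re and Im of e^((-3+5i)t)v: X_1 = e^(-3t)(cos(5t)·(2,3) + sin(5t)·(-1,-1)), X_2 = e^(-3t)(sin(5t)·(2,3) - cos(5t)·(-1,-1)).
General solution: C_1X_1 + C_2X_2.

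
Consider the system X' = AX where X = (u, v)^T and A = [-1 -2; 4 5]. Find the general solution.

u(t) = c_1e^(t) - c_2e^(3t), v(t) = -c_1e^(t) + 2c_2e^(3t)

Coefficient matrix A = [[-1, -2], [4, 5]].
Characteristic polynomial det(A - λI) = λ^2 - 4λ + 3 = 0.
Eigenvalues λ = 1, 3.
For λ=1: (A-λI) row 1 is [-2, -2], so an eigenvector is (1, -1).
For λ=3: (A-λI) row 1 is [-4, -2], so an eigenvector is (-1, 2).
General solution: c_1e^(t)(1,-1) + c_2e^(3t)(-1,2).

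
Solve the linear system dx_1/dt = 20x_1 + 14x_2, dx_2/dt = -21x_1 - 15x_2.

Coefficient matrix A = [[20, 14], [-21, -15]].
Characteristic polynomial det(A - λI) = λ^2 - 5λ - 6 = 0.
Eigenvalues λ = 6, -1.
For λ=6: (A-λI) row 1 is [14, 14], so an eigenvector is (-1, 1).
For λ=-1: (A-λI) row 1 is [21, 14], so an eigenvector is (-2, 3).
General solution: K_1e^(6t)(-1,1) + K_2e^(-t)(-2,3).

x_1(t) = -K_1e^(6t) - 2K_2e^(-t), x_2(t) = K_1e^(6t) + 3K_2e^(-t)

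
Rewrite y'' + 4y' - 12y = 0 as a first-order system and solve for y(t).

Let x_1 = y, x_2 = y'. Then x_1' = x_2 and x_2' = 12x_1 - 4x_2.
A = [[0,1],[12,-4]]; det(A-λI) = λ^2 + 4λ - 12.
Eigenvalues λ = -6, 2 with eigenvectors (1,-6), (1,2).

y(t) = c_1e^(-6t) + c_2e^(2t)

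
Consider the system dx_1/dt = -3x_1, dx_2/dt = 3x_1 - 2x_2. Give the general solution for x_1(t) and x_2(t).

x_1(t) = -C_1e^(-3t), x_2(t) = 3C_1e^(-3t) - C_2e^(-2t)

Coefficient matrix A = [[-3, 0], [3, -2]].
Characteristic polynomial det(A - λI) = λ^2 + 5λ + 6 = 0.
Eigenvalues λ = -3, -2.
For λ=-3: (A-λI) row 2 is [3, 1], so an eigenvector is (-1, 3).
For λ=-2: (A-λI) row 1 is [-1, 0], so an eigenvector is (0, -1).
General solution: C_1e^(-3t)(-1,3) + C_2e^(-2t)(0,-1).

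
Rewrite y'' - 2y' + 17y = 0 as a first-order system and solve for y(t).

Let x_1 = y, x_2 = y'. Then x_1' = x_2 and x_2' = -17x_1 + 2x_2.
A = [[0,1],[-17,2]]; det(A-λI) = λ^2 - 2λ + 17.
Eigenvalues λ = 1 ± 4i.

y(t) = C_1e^(t)cos(4t) + C_2e^(t)sin(4t)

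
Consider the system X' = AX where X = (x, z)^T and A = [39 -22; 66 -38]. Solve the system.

x(t) = C_1e^(-5t) - 2C_2e^(6t), z(t) = 2C_1e^(-5t) - 3C_2e^(6t)

Coefficient matrix A = [[39, -22], [66, -38]].
Characteristic polynomial det(A - λI) = λ^2 - λ - 30 = 0.
Eigenvalues λ = -5, 6.
For λ=-5: (A-λI) row 1 is [44, -22], so an eigenvector is (1, 2).
For λ=6: (A-λI) row 1 is [33, -22], so an eigenvector is (-2, -3).
General solution: C_1e^(-5t)(1,2) + C_2e^(6t)(-2,-3).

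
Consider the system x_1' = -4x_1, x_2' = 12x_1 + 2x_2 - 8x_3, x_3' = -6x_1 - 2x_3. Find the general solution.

x_1(t) = K_2e^(-4t), x_2(t) = K_1e^(2t) + 2K_2e^(-4t) + 2K_3e^(-2t), x_3(t) = 3K_2e^(-4t) + K_3e^(-2t)

Coefficient matrix A = [[-4, 0, 0], [12, 2, -8], [-6, 0, -2]].
det(A - λI) = 0 gives eigenvalues λ = 2, -4, -2.
For λ=2: eigenvector (0,1,0).
For λ=-4: eigenvector (1,2,3).
For λ=-2: eigenvector (0,2,1).
General solution: K_1e^(2t)(0,1,0) + K_2e^(-4t)(1,2,3) + K_3e^(-2t)(0,2,1).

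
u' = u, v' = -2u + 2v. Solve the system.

Coefficient matrix A = [[1, 0], [-2, 2]].
Characteristic polynomial det(A - λI) = λ^2 - 3λ + 2 = 0.
Eigenvalues λ = 2, 1.
For λ=2: (A-λI) row 1 is [-1, 0], so an eigenvector is (0, -1).
For λ=1: (A-λI) row 2 is [-2, 1], so an eigenvector is (1, 2).
General solution: c_1e^(2t)(0,-1) + c_2e^(t)(1,2).

u(t) = c_2e^(t), v(t) = -c_1e^(2t) + 2c_2e^(t)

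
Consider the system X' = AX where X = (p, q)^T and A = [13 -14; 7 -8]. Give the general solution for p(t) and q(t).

p(t) = -C_1e^(-t) + 2C_2e^(6t), q(t) = -C_1e^(-t) + C_2e^(6t)

Coefficient matrix A = [[13, -14], [7, -8]].
Characteristic polynomial det(A - λI) = λ^2 - 5λ - 6 = 0.
Eigenvalues λ = -1, 6.
For λ=-1: (A-λI) row 1 is [14, -14], so an eigenvector is (-1, -1).
For λ=6: (A-λI) row 1 is [7, -14], so an eigenvector is (2, 1).
General solution: C_1e^(-t)(-1,-1) + C_2e^(6t)(2,1).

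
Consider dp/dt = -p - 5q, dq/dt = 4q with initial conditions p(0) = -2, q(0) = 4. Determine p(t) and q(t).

Coefficient matrix A = [[-1, -5], [0, 4]].
Characteristic polynomial det(A - λI) = λ^2 - 3λ - 4 = 0.
Eigenvalues λ = 4, -1.
For λ=4: (A-λI) row 1 is [-5, -5], so an eigenvector is (1, -1).
For λ=-1: (A-λI) row 1 is [0, -5], so an eigenvector is (1, 0).
General solution: K_1e^(4t)(1,-1) + K_2e^(-t)(1,0).
Applying p(0)=-2, q(0)=4 gives K_1=-4, K_2=2.

p(t) = -4e^(4t) + 2e^(-t), q(t) = 4e^(4t)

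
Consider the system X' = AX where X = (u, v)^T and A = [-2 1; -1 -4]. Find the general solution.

Coefficient matrix A = [[-2, 1], [-1, -4]].
Characteristic polynomial det(A - λI) = λ^2 + 6λ + 9 = 0.
Single eigenvalue λ = -3 with algebraic multiplicity 2.
Eigenvector v = (-1,1); generalized eigenvector w with (A-λI)w=v is (-2,1).
General solution: e^(-3t)[K_1·v + K_2·(t·v + w)].

u(t) = -K_1e^(-3t) - K_2te^(-3t) - 2K_2e^(-3t), v(t) = K_1e^(-3t) + K_2te^(-3t) + K_2e^(-3t)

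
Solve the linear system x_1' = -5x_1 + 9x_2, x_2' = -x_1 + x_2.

x_1(t) = -3c_1e^(-2t) - 3c_2te^(-2t) - 2c_2e^(-2t), x_2(t) = -c_1e^(-2t) - c_2te^(-2t) - c_2e^(-2t)

Coefficient matrix A = [[-5, 9], [-1, 1]].
Characteristic polynomial det(A - λI) = λ^2 + 4λ + 4 = 0.
Single eigenvalue λ = -2 with algebraic multiplicity 2.
Eigenvector v = (-3,-1); generalized eigenvector w with (A-λI)w=v is (-2,-1).
General solution: e^(-2t)[c_1·v + c_2·(t·v + w)].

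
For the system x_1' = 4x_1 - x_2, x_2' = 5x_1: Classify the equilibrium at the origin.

A = [[4,-1],[5,0]]; det(A-λI) = λ^2 - 4λ + 5.
λ = 2 ± i: positive real part.

unstable spiral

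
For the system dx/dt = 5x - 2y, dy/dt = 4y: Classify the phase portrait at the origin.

A = [[5,-2],[0,4]]; det(A-λI) = λ^2 - 9λ + 20.
λ = 5, 4: both positive.

unstable node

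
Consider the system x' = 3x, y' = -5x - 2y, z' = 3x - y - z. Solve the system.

x(t) = K_2e^(3t), y(t) = K_1e^(-2t) - K_2e^(3t), z(t) = K_1e^(-2t) + K_2e^(3t) + K_3e^(-t)

Coefficient matrix A = [[3, 0, 0], [-5, -2, 0], [3, -1, -1]].
det(A - λI) = 0 gives eigenvalues λ = -2, 3, -1.
For λ=-2: eigenvector (0,1,1).
For λ=3: eigenvector (1,-1,1).
For λ=-1: eigenvector (0,0,1).
General solution: K_1e^(-2t)(0,1,1) + K_2e^(3t)(1,-1,1) + K_3e^(-t)(0,0,1).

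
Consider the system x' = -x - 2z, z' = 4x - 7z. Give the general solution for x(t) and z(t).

Coefficient matrix A = [[-1, -2], [4, -7]].
Characteristic polynomial det(A - λI) = λ^2 + 8λ + 15 = 0.
Eigenvalues λ = -5, -3.
For λ=-5: (A-λI) row 1 is [4, -2], so an eigenvector is (1, 2).
For λ=-3: (A-λI) row 1 is [2, -2], so an eigenvector is (-1, -1).
General solution: c_1e^(-5t)(1,2) + c_2e^(-3t)(-1,-1).

x(t) = c_1e^(-5t) - c_2e^(-3t), z(t) = 2c_1e^(-5t) - c_2e^(-3t)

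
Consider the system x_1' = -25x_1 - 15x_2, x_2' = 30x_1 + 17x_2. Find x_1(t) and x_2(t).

Coefficient matrix A = [[-25, -15], [30, 17]].
Characteristic polynomial det(A - λI) = λ^2 + 8λ + 25 = 0.
Eigenvalues λ = -4 ± 3i (complex conjugate pair).
For λ=-4+3i: an eigenvector is (-2,3) - i(-1,1) = (-2 + i, 3 - i).
A real fundamental pair from Re and Im of e^((-4+3i)t)v: X_1 = e^(-4t)(cos(3t)·(-2,3) + sin(3t)·(-1,1)), X_2 = e^(-4t)(sin(3t)·(-2,3) - cos(3t)·(-1,1)).
General solution: K_1X_1 + K_2X_2.

x_1(t) = -K_1e^(-4t)sin(3t) - 2K_1e^(-4t)cos(3t) - 2K_2e^(-4t)sin(3t) + K_2e^(-4t)cos(3t), x_2(t) = K_1e^(-4t)sin(3t) + 3K_1e^(-4t)cos(3t) + 3K_2e^(-4t)sin(3t) - K_2e^(-4t)cos(3t)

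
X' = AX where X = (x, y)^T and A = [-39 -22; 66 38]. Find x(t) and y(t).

x(t) = -C_1e^(5t) - 2C_2e^(-6t), y(t) = 2C_1e^(5t) + 3C_2e^(-6t)

Coefficient matrix A = [[-39, -22], [66, 38]].
Characteristic polynomial det(A - λI) = λ^2 + λ - 30 = 0.
Eigenvalues λ = 5, -6.
For λ=5: (A-λI) row 1 is [-44, -22], so an eigenvector is (-1, 2).
For λ=-6: (A-λI) row 1 is [-33, -22], so an eigenvector is (-2, 3).
General solution: C_1e^(5t)(-1,2) + C_2e^(-6t)(-2,3).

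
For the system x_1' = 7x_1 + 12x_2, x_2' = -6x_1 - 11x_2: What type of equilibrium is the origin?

saddle

A = [[7,12],[-6,-11]]; det(A-λI) = λ^2 + 4λ - 5.
λ = -5, 1: opposite signs.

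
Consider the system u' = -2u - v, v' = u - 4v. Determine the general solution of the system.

u(t) = K_1e^(-3t) + K_2te^(-3t) + 2K_2e^(-3t), v(t) = K_1e^(-3t) + K_2te^(-3t) + K_2e^(-3t)

Coefficient matrix A = [[-2, -1], [1, -4]].
Characteristic polynomial det(A - λI) = λ^2 + 6λ + 9 = 0.
Single eigenvalue λ = -3 with algebraic multiplicity 2.
Eigenvector v = (1,1); generalized eigenvector w with (A-λI)w=v is (2,1).
General solution: e^(-3t)[K_1·v + K_2·(t·v + w)].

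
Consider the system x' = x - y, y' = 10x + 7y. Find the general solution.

Coefficient matrix A = [[1, -1], [10, 7]].
Characteristic polynomial det(A - λI) = λ^2 - 8λ + 17 = 0.
Eigenvalues λ = 4 ± i (complex conjugate pair).
For λ=4+i: an eigenvector is (0,-1) - i(1,-3) = (0 - i, -1 + 3i).
A real fundamental pair from Re and Im of e^((4+i)t)v: X_1 = e^(4t)(cos(t)·(0,-1) + sin(t)·(1,-3)), X_2 = e^(4t)(sin(t)·(0,-1) - cos(t)·(1,-3)).
General solution: K_1X_1 + K_2X_2.

x(t) = K_1e^(4t)sin(t) - K_2e^(4t)cos(t), y(t) = -3K_1e^(4t)sin(t) - K_1e^(4t)cos(t) - K_2e^(4t)sin(t) + 3K_2e^(4t)cos(t)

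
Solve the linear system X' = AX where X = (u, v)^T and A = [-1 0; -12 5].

Coefficient matrix A = [[-1, 0], [-12, 5]].
Characteristic polynomial det(A - λI) = λ^2 - 4λ - 5 = 0.
Eigenvalues λ = -1, 5.
For λ=-1: (A-λI) row 2 is [-12, 6], so an eigenvector is (-1, -2).
For λ=5: (A-λI) row 1 is [-6, 0], so an eigenvector is (0, 1).
General solution: K_1e^(-t)(-1,-2) + K_2e^(5t)(0,1).

u(t) = -K_1e^(-t), v(t) = -2K_1e^(-t) + K_2e^(5t)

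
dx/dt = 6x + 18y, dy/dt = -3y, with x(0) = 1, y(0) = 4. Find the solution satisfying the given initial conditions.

x(t) = 9e^(6t) - 8e^(-3t), y(t) = 4e^(-3t)

Coefficient matrix A = [[6, 18], [0, -3]].
Characteristic polynomial det(A - λI) = λ^2 - 3λ - 18 = 0.
Eigenvalues λ = -3, 6.
For λ=-3: (A-λI) row 1 is [9, 18], so an eigenvector is (2, -1).
For λ=6: (A-λI) row 1 is [0, 18], so an eigenvector is (-1, 0).
General solution: K_1e^(-3t)(2,-1) + K_2e^(6t)(-1,0).
Applying x(0)=1, y(0)=4 gives K_1=-4, K_2=-9.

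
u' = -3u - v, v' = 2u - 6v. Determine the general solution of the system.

Coefficient matrix A = [[-3, -1], [2, -6]].
Characteristic polynomial det(A - λI) = λ^2 + 9λ + 20 = 0.
Eigenvalues λ = -5, -4.
For λ=-5: (A-λI) row 1 is [2, -1], so an eigenvector is (-1, -2).
For λ=-4: (A-λI) row 1 is [1, -1], so an eigenvector is (1, 1).
General solution: C_1e^(-5t)(-1,-2) + C_2e^(-4t)(1,1).

u(t) = -C_1e^(-5t) + C_2e^(-4t), v(t) = -2C_1e^(-5t) + C_2e^(-4t)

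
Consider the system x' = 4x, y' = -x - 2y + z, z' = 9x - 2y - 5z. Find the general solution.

Coefficient matrix A = [[4, 0, 0], [-1, -2, 1], [9, -2, -5]].
det(A - λI) = 0 gives eigenvalues λ = 4, -3, -4.
For λ=4: eigenvector (1,0,1).
For λ=-3: eigenvector (0,1,-1).
For λ=-4: eigenvector (0,-1,2).
General solution: K_1e^(4t)(1,0,1) + K_2e^(-3t)(0,1,-1) + K_3e^(-4t)(0,-1,2).

x(t) = K_1e^(4t), y(t) = K_2e^(-3t) - K_3e^(-4t), z(t) = K_1e^(4t) - K_2e^(-3t) + 2K_3e^(-4t)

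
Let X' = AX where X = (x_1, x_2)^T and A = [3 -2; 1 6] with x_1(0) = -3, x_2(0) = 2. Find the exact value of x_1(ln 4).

A = [[3,-2],[1,6]]; eigenvalues λ = 5, 4.
Eigenvectors: (-1,1) for λ=5, (2,-1) for λ=4.
From the initial condition, c_1 = 1, c_2 = -1.
x_1(ln 4) = (1)(4^5)(-1) + (-1)(4^4)(2) = -1536.

-1536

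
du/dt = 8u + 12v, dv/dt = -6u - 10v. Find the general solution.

Coefficient matrix A = [[8, 12], [-6, -10]].
Characteristic polynomial det(A - λI) = λ^2 + 2λ - 8 = 0.
Eigenvalues λ = 2, -4.
For λ=2: (A-λI) row 1 is [6, 12], so an eigenvector is (-2, 1).
For λ=-4: (A-λI) row 1 is [12, 12], so an eigenvector is (1, -1).
General solution: C_1e^(2t)(-2,1) + C_2e^(-4t)(1,-1).

u(t) = -2C_1e^(2t) + C_2e^(-4t), v(t) = C_1e^(2t) - C_2e^(-4t)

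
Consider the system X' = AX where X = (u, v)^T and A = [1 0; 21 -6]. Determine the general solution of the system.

u(t) = c_2e^(t), v(t) = c_1e^(-6t) + 3c_2e^(t)

Coefficient matrix A = [[1, 0], [21, -6]].
Characteristic polynomial det(A - λI) = λ^2 + 5λ - 6 = 0.
Eigenvalues λ = -6, 1.
For λ=-6: (A-λI) row 1 is [7, 0], so an eigenvector is (0, 1).
For λ=1: (A-λI) row 2 is [21, -7], so an eigenvector is (1, 3).
General solution: c_1e^(-6t)(0,1) + c_2e^(t)(1,3).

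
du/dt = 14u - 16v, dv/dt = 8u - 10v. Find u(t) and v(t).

Coefficient matrix A = [[14, -16], [8, -10]].
Characteristic polynomial det(A - λI) = λ^2 - 4λ - 12 = 0.
Eigenvalues λ = -2, 6.
For λ=-2: (A-λI) row 1 is [16, -16], so an eigenvector is (1, 1).
For λ=6: (A-λI) row 1 is [8, -16], so an eigenvector is (2, 1).
General solution: K_1e^(-2t)(1,1) + K_2e^(6t)(2,1).

u(t) = K_1e^(-2t) + 2K_2e^(6t), v(t) = K_1e^(-2t) + K_2e^(6t)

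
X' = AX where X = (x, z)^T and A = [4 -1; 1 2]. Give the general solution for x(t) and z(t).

x(t) = -c_1e^(3t) - c_2te^(3t) + 2c_2e^(3t), z(t) = -c_1e^(3t) - c_2te^(3t) + 3c_2e^(3t)

Coefficient matrix A = [[4, -1], [1, 2]].
Characteristic polynomial det(A - λI) = λ^2 - 6λ + 9 = 0.
Single eigenvalue λ = 3 with algebraic multiplicity 2.
Eigenvector v = (-1,-1); generalized eigenvector w with (A-λI)w=v is (2,3).
General solution: e^(3t)[c_1·v + c_2·(t·v + w)].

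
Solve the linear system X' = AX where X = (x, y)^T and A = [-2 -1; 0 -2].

x(t) = C_1e^(-2t) + C_2te^(-2t) - 2C_2e^(-2t), y(t) = -C_2e^(-2t)

Coefficient matrix A = [[-2, -1], [0, -2]].
Characteristic polynomial det(A - λI) = λ^2 + 4λ + 4 = 0.
Single eigenvalue λ = -2 with algebraic multiplicity 2.
Eigenvector v = (1,0); generalized eigenvector w with (A-λI)w=v is (-2,-1).
General solution: e^(-2t)[C_1·v + C_2·(t·v + w)].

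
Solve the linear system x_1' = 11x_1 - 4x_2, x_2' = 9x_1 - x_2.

Coefficient matrix A = [[11, -4], [9, -1]].
Characteristic polynomial det(A - λI) = λ^2 - 10λ + 25 = 0.
Single eigenvalue λ = 5 with algebraic multiplicity 2.
Eigenvector v = (2,3); generalized eigenvector w with (A-λI)w=v is (-1,-2).
General solution: e^(5t)[C_1·v + C_2·(t·v + w)].

x_1(t) = 2C_1e^(5t) + 2C_2te^(5t) - C_2e^(5t), x_2(t) = 3C_1e^(5t) + 3C_2te^(5t) - 2C_2e^(5t)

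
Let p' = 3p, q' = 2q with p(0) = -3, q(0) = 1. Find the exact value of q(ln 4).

16

A = [[3,0],[0,2]]; eigenvalues λ = 2, 3.
Eigenvectors: (0,-1) for λ=2, (1,0) for λ=3.
From the initial condition, c_1 = -1, c_2 = -3.
q(ln 4) = (-1)(4^2)(-1) + (-3)(4^3)(0) = 16.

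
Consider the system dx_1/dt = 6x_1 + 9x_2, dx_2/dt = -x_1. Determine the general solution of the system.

x_1(t) = 3C_1e^(3t) + 3C_2te^(3t) - 2C_2e^(3t), x_2(t) = -C_1e^(3t) - C_2te^(3t) + C_2e^(3t)

Coefficient matrix A = [[6, 9], [-1, 0]].
Characteristic polynomial det(A - λI) = λ^2 - 6λ + 9 = 0.
Single eigenvalue λ = 3 with algebraic multiplicity 2.
Eigenvector v = (3,-1); generalized eigenvector w with (A-λI)w=v is (-2,1).
General solution: e^(3t)[C_1·v + C_2·(t·v + w)].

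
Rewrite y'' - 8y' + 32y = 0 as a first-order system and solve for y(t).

Let x_1 = y, x_2 = y'. Then x_1' = x_2 and x_2' = -32x_1 + 8x_2.
A = [[0,1],[-32,8]]; det(A-λI) = λ^2 - 8λ + 32.
Eigenvalues λ = 4 ± 4i.

y(t) = K_1e^(4t)cos(4t) + K_2e^(4t)sin(4t)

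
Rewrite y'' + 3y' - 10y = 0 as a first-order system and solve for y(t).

y(t) = c_1e^(2t) + c_2e^(-5t)

Let x_1 = y, x_2 = y'. Then x_1' = x_2 and x_2' = 10x_1 - 3x_2.
A = [[0,1],[10,-3]]; det(A-λI) = λ^2 + 3λ - 10.
Eigenvalues λ = 2, -5 with eigenvectors (1,2), (1,-5).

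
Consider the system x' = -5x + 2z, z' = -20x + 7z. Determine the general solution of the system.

Coefficient matrix A = [[-5, 2], [-20, 7]].
Characteristic polynomial det(A - λI) = λ^2 - 2λ + 5 = 0.
Eigenvalues λ = 1 ± 2i (complex conjugate pair).
For λ=1+2i: an eigenvector is (0,-1) - i(-1,-3) = (0 + i, -1 + 3i).
A real fundamental pair from Re and Im of e^((1+2i)t)v: X_1 = e^(t)(cos(2t)·(0,-1) + sin(2t)·(-1,-3)), X_2 = e^(t)(sin(2t)·(0,-1) - cos(2t)·(-1,-3)).
General solution: c_1X_1 + c_2X_2.

x(t) = -c_1e^(t)sin(2t) + c_2e^(t)cos(2t), z(t) = -3c_1e^(t)sin(2t) - c_1e^(t)cos(2t) - c_2e^(t)sin(2t) + 3c_2e^(t)cos(2t)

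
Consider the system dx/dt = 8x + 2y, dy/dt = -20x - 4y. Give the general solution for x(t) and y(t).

x(t) = -K_1e^(2t)sin(2t) + K_2e^(2t)cos(2t), y(t) = 3K_1e^(2t)sin(2t) - K_1e^(2t)cos(2t) - K_2e^(2t)sin(2t) - 3K_2e^(2t)cos(2t)

Coefficient matrix A = [[8, 2], [-20, -4]].
Characteristic polynomial det(A - λI) = λ^2 - 4λ + 8 = 0.
Eigenvalues λ = 2 ± 2i (complex conjugate pair).
For λ=2+2i: an eigenvector is (0,-1) - i(-1,3) = (0 + i, -1 - 3i).
A real fundamental pair from Re and Im of e^((2+2i)t)v: X_1 = e^(2t)(cos(2t)·(0,-1) + sin(2t)·(-1,3)), X_2 = e^(2t)(sin(2t)·(0,-1) - cos(2t)·(-1,3)).
General solution: K_1X_1 + K_2X_2.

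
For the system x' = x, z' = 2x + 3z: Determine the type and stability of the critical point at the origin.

unstable node

A = [[1,0],[2,3]]; det(A-λI) = λ^2 - 4λ + 3.
λ = 1, 3: both positive.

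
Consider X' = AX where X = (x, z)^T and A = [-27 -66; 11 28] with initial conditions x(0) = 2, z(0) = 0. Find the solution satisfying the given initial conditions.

x(t) = -4e^(6t) + 6e^(-5t), z(t) = 2e^(6t) - 2e^(-5t)

Coefficient matrix A = [[-27, -66], [11, 28]].
Characteristic polynomial det(A - λI) = λ^2 - λ - 30 = 0.
Eigenvalues λ = 6, -5.
For λ=6: (A-λI) row 1 is [-33, -66], so an eigenvector is (-2, 1).
For λ=-5: (A-λI) row 1 is [-22, -66], so an eigenvector is (-3, 1).
General solution: K_1e^(6t)(-2,1) + K_2e^(-5t)(-3,1).
Applying x(0)=2, z(0)=0 gives K_1=2, K_2=-2.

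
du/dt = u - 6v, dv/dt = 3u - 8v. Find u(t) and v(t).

Coefficient matrix A = [[1, -6], [3, -8]].
Characteristic polynomial det(A - λI) = λ^2 + 7λ + 10 = 0.
Eigenvalues λ = -5, -2.
For λ=-5: (A-λI) row 1 is [6, -6], so an eigenvector is (-1, -1).
For λ=-2: (A-λI) row 1 is [3, -6], so an eigenvector is (2, 1).
General solution: c_1e^(-5t)(-1,-1) + c_2e^(-2t)(2,1).

u(t) = -c_1e^(-5t) + 2c_2e^(-2t), v(t) = -c_1e^(-5t) + c_2e^(-2t)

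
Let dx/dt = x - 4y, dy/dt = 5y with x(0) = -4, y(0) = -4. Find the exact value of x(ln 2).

112

A = [[1,-4],[0,5]]; eigenvalues λ = 1, 5.
Eigenvectors: (1,0) for λ=1, (1,-1) for λ=5.
From the initial condition, c_1 = -8, c_2 = 4.
x(ln 2) = (-8)(2^1)(1) + (4)(2^5)(1) = 112.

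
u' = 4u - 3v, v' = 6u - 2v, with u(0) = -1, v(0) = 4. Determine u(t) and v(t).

u(t) = -5e^(t)sin(3t) - e^(t)cos(3t), v(t) = -6e^(t)sin(3t) + 4e^(t)cos(3t)

Coefficient matrix A = [[4, -3], [6, -2]].
Characteristic polynomial det(A - λI) = λ^2 - 2λ + 10 = 0.
Eigenvalues λ = 1 ± 3i (complex conjugate pair).
For λ=1+3i: an eigenvector is (0,1) - i(-1,-1) = (0 + i, 1 + i).
A real fundamental pair from Re and Im of e^((1+3i)t)v: X_1 = e^(t)(cos(3t)·(0,1) + sin(3t)·(-1,-1)), X_2 = e^(t)(sin(3t)·(0,1) - cos(3t)·(-1,-1)).
General solution: C_1X_1 + C_2X_2.
Applying u(0)=-1, v(0)=4 gives C_1=5, C_2=-1.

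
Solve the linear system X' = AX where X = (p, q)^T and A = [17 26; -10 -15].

Coefficient matrix A = [[17, 26], [-10, -15]].
Characteristic polynomial det(A - λI) = λ^2 - 2λ + 5 = 0.
Eigenvalues λ = 1 ± 2i (complex conjugate pair).
For λ=1+2i: an eigenvector is (2,-1) - i(3,-2) = (2 - 3i, -1 + 2i).
A real fundamental pair from Re and Im of e^((1+2i)t)v: X_1 = e^(t)(cos(2t)·(2,-1) + sin(2t)·(3,-2)), X_2 = e^(t)(sin(2t)·(2,-1) - cos(2t)·(3,-2)).
General solution: c_1X_1 + c_2X_2.

p(t) = 3c_1e^(t)sin(2t) + 2c_1e^(t)cos(2t) + 2c_2e^(t)sin(2t) - 3c_2e^(t)cos(2t), q(t) = -2c_1e^(t)sin(2t) - c_1e^(t)cos(2t) - c_2e^(t)sin(2t) + 2c_2e^(t)cos(2t)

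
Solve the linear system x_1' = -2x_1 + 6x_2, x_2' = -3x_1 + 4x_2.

x_1(t) = C_1e^(t)sin(3t) - C_1e^(t)cos(3t) - C_2e^(t)sin(3t) - C_2e^(t)cos(3t), x_2(t) = C_1e^(t)sin(3t) - C_2e^(t)cos(3t)

Coefficient matrix A = [[-2, 6], [-3, 4]].
Characteristic polynomial det(A - λI) = λ^2 - 2λ + 10 = 0.
Eigenvalues λ = 1 ± 3i (complex conjugate pair).
For λ=1+3i: an eigenvector is (-1,0) - i(1,1) = (-1 - i, 0 - i).
A real fundamental pair from Re and Im of e^((1+3i)t)v: X_1 = e^(t)(cos(3t)·(-1,0) + sin(3t)·(1,1)), X_2 = e^(t)(sin(3t)·(-1,0) - cos(3t)·(1,1)).
General solution: C_1X_1 + C_2X_2.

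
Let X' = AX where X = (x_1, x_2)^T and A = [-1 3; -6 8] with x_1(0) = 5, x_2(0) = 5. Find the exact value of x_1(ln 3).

A = [[-1,3],[-6,8]]; eigenvalues λ = 5, 2.
Eigenvectors: (-1,-2) for λ=5, (1,1) for λ=2.
From the initial condition, c_1 = 0, c_2 = 5.
x_1(ln 3) = (0)(3^5)(-1) + (5)(3^2)(1) = 45.

45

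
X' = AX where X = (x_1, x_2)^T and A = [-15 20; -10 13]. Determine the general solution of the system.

Coefficient matrix A = [[-15, 20], [-10, 13]].
Characteristic polynomial det(A - λI) = λ^2 + 2λ + 5 = 0.
Eigenvalues λ = -1 ± 2i (complex conjugate pair).
For λ=-1+2i: an eigenvector is (3,2) - i(-1,-1) = (3 + i, 2 + i).
A real fundamental pair from Re and Im of e^((-1+2i)t)v: X_1 = e^(-t)(cos(2t)·(3,2) + sin(2t)·(-1,-1)), X_2 = e^(-t)(sin(2t)·(3,2) - cos(2t)·(-1,-1)).
General solution: K_1X_1 + K_2X_2.

x_1(t) = -K_1e^(-t)sin(2t) + 3K_1e^(-t)cos(2t) + 3K_2e^(-t)sin(2t) + K_2e^(-t)cos(2t), x_2(t) = -K_1e^(-t)sin(2t) + 2K_1e^(-t)cos(2t) + 2K_2e^(-t)sin(2t) + K_2e^(-t)cos(2t)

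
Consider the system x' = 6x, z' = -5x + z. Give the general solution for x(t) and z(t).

Coefficient matrix A = [[6, 0], [-5, 1]].
Characteristic polynomial det(A - λI) = λ^2 - 7λ + 6 = 0.
Eigenvalues λ = 1, 6.
For λ=1: (A-λI) row 1 is [5, 0], so an eigenvector is (0, 1).
For λ=6: (A-λI) row 2 is [-5, -5], so an eigenvector is (-1, 1).
General solution: c_1e^(t)(0,1) + c_2e^(6t)(-1,1).

x(t) = -c_2e^(6t), z(t) = c_1e^(t) + c_2e^(6t)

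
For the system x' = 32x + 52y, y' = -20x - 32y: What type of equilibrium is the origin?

center

A = [[32,52],[-20,-32]]; det(A-λI) = λ^2 + 16.
λ = 0 ± 4i: zero real part.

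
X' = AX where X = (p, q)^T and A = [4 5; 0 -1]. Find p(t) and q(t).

p(t) = C_1e^(4t) - C_2e^(-t), q(t) = C_2e^(-t)

Coefficient matrix A = [[4, 5], [0, -1]].
Characteristic polynomial det(A - λI) = λ^2 - 3λ - 4 = 0.
Eigenvalues λ = 4, -1.
For λ=4: (A-λI) row 1 is [0, 5], so an eigenvector is (1, 0).
For λ=-1: (A-λI) row 1 is [5, 5], so an eigenvector is (-1, 1).
General solution: C_1e^(4t)(1,0) + C_2e^(-t)(-1,1).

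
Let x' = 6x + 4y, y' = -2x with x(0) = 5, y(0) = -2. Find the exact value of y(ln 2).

A = [[6,4],[-2,0]]; eigenvalues λ = 2, 4.
Eigenvectors: (-1,1) for λ=2, (2,-1) for λ=4.
From the initial condition, c_1 = 1, c_2 = 3.
y(ln 2) = (1)(2^2)(1) + (3)(2^4)(-1) = -44.

-44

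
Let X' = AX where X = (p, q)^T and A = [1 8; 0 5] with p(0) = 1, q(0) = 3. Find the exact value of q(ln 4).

A = [[1,8],[0,5]]; eigenvalues λ = 1, 5.
Eigenvectors: (1,0) for λ=1, (2,1) for λ=5.
From the initial condition, c_1 = -5, c_2 = 3.
q(ln 4) = (-5)(4^1)(0) + (3)(4^5)(1) = 3072.

3072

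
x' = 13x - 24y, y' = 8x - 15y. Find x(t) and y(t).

Coefficient matrix A = [[13, -24], [8, -15]].
Characteristic polynomial det(A - λI) = λ^2 + 2λ - 3 = 0.
Eigenvalues λ = 1, -3.
For λ=1: (A-λI) row 1 is [12, -24], so an eigenvector is (-2, -1).
For λ=-3: (A-λI) row 1 is [16, -24], so an eigenvector is (-3, -2).
General solution: C_1e^(t)(-2,-1) + C_2e^(-3t)(-3,-2).

x(t) = -2C_1e^(t) - 3C_2e^(-3t), y(t) = -C_1e^(t) - 2C_2e^(-3t)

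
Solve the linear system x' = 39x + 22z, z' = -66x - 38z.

x(t) = -2C_1e^(6t) + C_2e^(-5t), z(t) = 3C_1e^(6t) - 2C_2e^(-5t)

Coefficient matrix A = [[39, 22], [-66, -38]].
Characteristic polynomial det(A - λI) = λ^2 - λ - 30 = 0.
Eigenvalues λ = 6, -5.
For λ=6: (A-λI) row 1 is [33, 22], so an eigenvector is (-2, 3).
For λ=-5: (A-λI) row 1 is [44, 22], so an eigenvector is (1, -2).
General solution: C_1e^(6t)(-2,3) + C_2e^(-5t)(1,-2).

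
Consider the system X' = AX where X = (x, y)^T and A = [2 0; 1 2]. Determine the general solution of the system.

x(t) = -C_2e^(2t), y(t) = -C_1e^(2t) - C_2te^(2t) - 3C_2e^(2t)

Coefficient matrix A = [[2, 0], [1, 2]].
Characteristic polynomial det(A - λI) = λ^2 - 4λ + 4 = 0.
Single eigenvalue λ = 2 with algebraic multiplicity 2.
Eigenvector v = (0,-1); generalized eigenvector w with (A-λI)w=v is (-1,-3).
General solution: e^(2t)[C_1·v + C_2·(t·v + w)].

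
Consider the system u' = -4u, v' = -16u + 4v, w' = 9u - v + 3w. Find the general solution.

Coefficient matrix A = [[-4, 0, 0], [-16, 4, 0], [9, -1, 3]].
det(A - λI) = 0 gives eigenvalues λ = 3, 4, -4.
For λ=3: eigenvector (0,0,1).
For λ=4: eigenvector (0,1,-1).
For λ=-4: eigenvector (1,2,-1).
General solution: C_1e^(3t)(0,0,1) + C_2e^(4t)(0,1,-1) + C_3e^(-4t)(1,2,-1).

u(t) = C_3e^(-4t), v(t) = C_2e^(4t) + 2C_3e^(-4t), w(t) = C_1e^(3t) - C_2e^(4t) - C_3e^(-4t)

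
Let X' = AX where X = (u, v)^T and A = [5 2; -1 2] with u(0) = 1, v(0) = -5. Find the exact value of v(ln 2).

A = [[5,2],[-1,2]]; eigenvalues λ = 4, 3.
Eigenvectors: (2,-1) for λ=4, (1,-1) for λ=3.
From the initial condition, c_1 = -4, c_2 = 9.
v(ln 2) = (-4)(2^4)(-1) + (9)(2^3)(-1) = -8.

-8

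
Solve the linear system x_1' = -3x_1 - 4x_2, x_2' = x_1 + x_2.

Coefficient matrix A = [[-3, -4], [1, 1]].
Characteristic polynomial det(A - λI) = λ^2 + 2λ + 1 = 0.
Single eigenvalue λ = -1 with algebraic multiplicity 2.
Eigenvector v = (-2,1); generalized eigenvector w with (A-λI)w=v is (-1,1).
General solution: e^(-t)[K_1·v + K_2·(t·v + w)].

x_1(t) = -2K_1e^(-t) - 2K_2te^(-t) - K_2e^(-t), x_2(t) = K_1e^(-t) + K_2te^(-t) + K_2e^(-t)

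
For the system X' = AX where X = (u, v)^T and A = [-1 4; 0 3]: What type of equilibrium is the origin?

saddle

A = [[-1,4],[0,3]]; det(A-λI) = λ^2 - 2λ - 3.
λ = -1, 3: opposite signs.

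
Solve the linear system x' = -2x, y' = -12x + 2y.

x(t) = -K_2e^(-2t), y(t) = -K_1e^(2t) - 3K_2e^(-2t)

Coefficient matrix A = [[-2, 0], [-12, 2]].
Characteristic polynomial det(A - λI) = λ^2 - 4 = 0.
Eigenvalues λ = 2, -2.
For λ=2: (A-λI) row 1 is [-4, 0], so an eigenvector is (0, -1).
For λ=-2: (A-λI) row 2 is [-12, 4], so an eigenvector is (-1, -3).
General solution: K_1e^(2t)(0,-1) + K_2e^(-2t)(-1,-3).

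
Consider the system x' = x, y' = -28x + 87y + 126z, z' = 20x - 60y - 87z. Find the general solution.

Coefficient matrix A = [[1, 0, 0], [-28, 87, 126], [20, -60, -87]].
det(A - λI) = 0 gives eigenvalues λ = 1, 3, -3.
For λ=1: eigenvector (1,-7,5).
For λ=3: eigenvector (0,3,-2).
For λ=-3: eigenvector (0,-7,5).
General solution: K_1e^(t)(1,-7,5) + K_2e^(3t)(0,3,-2) + K_3e^(-3t)(0,-7,5).

x(t) = K_1e^(t), y(t) = -7K_1e^(t) + 3K_2e^(3t) - 7K_3e^(-3t), z(t) = 5K_1e^(t) - 2K_2e^(3t) + 5K_3e^(-3t)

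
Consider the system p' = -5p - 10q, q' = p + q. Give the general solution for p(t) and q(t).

p(t) = 3C_1e^(-2t)sin(t) - C_1e^(-2t)cos(t) - C_2e^(-2t)sin(t) - 3C_2e^(-2t)cos(t), q(t) = -C_1e^(-2t)sin(t) + C_2e^(-2t)cos(t)

Coefficient matrix A = [[-5, -10], [1, 1]].
Characteristic polynomial det(A - λI) = λ^2 + 4λ + 5 = 0.
Eigenvalues λ = -2 ± i (complex conjugate pair).
For λ=-2+i: an eigenvector is (-1,0) - i(3,-1) = (-1 - 3i, 0 + i).
A real fundamental pair from Re and Im of e^((-2+i)t)v: X_1 = e^(-2t)(cos(t)·(-1,0) + sin(t)·(3,-1)), X_2 = e^(-2t)(sin(t)·(-1,0) - cos(t)·(3,-1)).
General solution: C_1X_1 + C_2X_2.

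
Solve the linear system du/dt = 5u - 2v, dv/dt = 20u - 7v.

u(t) = K_1e^(-t)cos(2t) + K_2e^(-t)sin(2t), v(t) = K_1e^(-t)sin(2t) + 3K_1e^(-t)cos(2t) + 3K_2e^(-t)sin(2t) - K_2e^(-t)cos(2t)

Coefficient matrix A = [[5, -2], [20, -7]].
Characteristic polynomial det(A - λI) = λ^2 + 2λ + 5 = 0.
Eigenvalues λ = -1 ± 2i (complex conjugate pair).
For λ=-1+2i: an eigenvector is (1,3) - i(0,1) = (1, 3 - i).
A real fundamental pair from Re and Im of e^((-1+2i)t)v: X_1 = e^(-t)(cos(2t)·(1,3) + sin(2t)·(0,1)), X_2 = e^(-t)(sin(2t)·(1,3) - cos(2t)·(0,1)).
General solution: K_1X_1 + K_2X_2.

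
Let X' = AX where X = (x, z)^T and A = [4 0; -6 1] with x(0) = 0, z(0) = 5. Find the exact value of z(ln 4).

A = [[4,0],[-6,1]]; eigenvalues λ = 4, 1.
Eigenvectors: (1,-2) for λ=4, (0,1) for λ=1.
From the initial condition, c_1 = 0, c_2 = 5.
z(ln 4) = (0)(4^4)(-2) + (5)(4^1)(1) = 20.

20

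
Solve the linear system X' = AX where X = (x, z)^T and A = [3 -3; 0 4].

Coefficient matrix A = [[3, -3], [0, 4]].
Characteristic polynomial det(A - λI) = λ^2 - 7λ + 12 = 0.
Eigenvalues λ = 4, 3.
For λ=4: (A-λI) row 1 is [-1, -3], so an eigenvector is (-3, 1).
For λ=3: (A-λI) row 1 is [0, -3], so an eigenvector is (1, 0).
General solution: C_1e^(4t)(-3,1) + C_2e^(3t)(1,0).

x(t) = -3C_1e^(4t) + C_2e^(3t), z(t) = C_1e^(4t)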